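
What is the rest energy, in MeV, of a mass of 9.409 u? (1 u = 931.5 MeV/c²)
E = mc² = 8764 MeV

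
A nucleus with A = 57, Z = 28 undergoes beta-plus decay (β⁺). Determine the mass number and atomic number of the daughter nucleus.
Daughter: A = 57, Z = 27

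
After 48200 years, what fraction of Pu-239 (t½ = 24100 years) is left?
N/N₀ = (1/2)^(t/t½) = 0.25 = 25%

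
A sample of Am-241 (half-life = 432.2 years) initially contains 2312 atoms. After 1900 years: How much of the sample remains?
N = N₀(1/2)^(t/t½) = 109.8 atoms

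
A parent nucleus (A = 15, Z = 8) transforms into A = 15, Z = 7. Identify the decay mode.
ΔA = 0, ΔZ = -1 ⇒ beta-plus decay (β⁺) or electron capture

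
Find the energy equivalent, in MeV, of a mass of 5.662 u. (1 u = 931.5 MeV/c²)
E = mc² = 5274 MeV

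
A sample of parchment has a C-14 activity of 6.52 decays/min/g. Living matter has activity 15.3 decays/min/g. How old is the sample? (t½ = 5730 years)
Age = t½ × log₂(A₀/A) = 7051 years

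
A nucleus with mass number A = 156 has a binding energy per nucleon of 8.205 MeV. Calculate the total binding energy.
B.E. = 8.205 × 156 = 1280 MeV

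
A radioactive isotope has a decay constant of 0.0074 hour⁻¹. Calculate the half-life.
t½ = ln(2)/λ = 93.67 hours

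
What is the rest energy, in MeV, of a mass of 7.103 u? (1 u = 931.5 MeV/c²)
E = mc² = 6616 MeV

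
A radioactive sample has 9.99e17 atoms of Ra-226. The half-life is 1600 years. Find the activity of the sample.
A = λN = 4.328e14 decays/year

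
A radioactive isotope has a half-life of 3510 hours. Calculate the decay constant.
λ = ln(2)/t½ = 1.975e-4 hour⁻¹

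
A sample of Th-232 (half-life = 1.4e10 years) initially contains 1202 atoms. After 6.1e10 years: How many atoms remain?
N = N₀(1/2)^(t/t½) = 58.65 atoms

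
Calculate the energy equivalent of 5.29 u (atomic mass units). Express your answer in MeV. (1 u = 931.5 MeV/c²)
E = mc² = 4928 MeV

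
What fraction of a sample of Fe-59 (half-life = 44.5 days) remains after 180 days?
N/N₀ = (1/2)^(t/t½) = 0.06058 = 6.06%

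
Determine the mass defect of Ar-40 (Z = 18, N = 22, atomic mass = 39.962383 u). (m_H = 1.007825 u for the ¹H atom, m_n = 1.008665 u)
Δm = Z·m_H + N·m_n − M = 0.3691 u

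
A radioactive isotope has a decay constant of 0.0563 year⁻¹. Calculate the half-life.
t½ = ln(2)/λ = 12.31 years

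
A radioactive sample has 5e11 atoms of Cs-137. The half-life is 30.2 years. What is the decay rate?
A = λN = 1.148e10 decays/year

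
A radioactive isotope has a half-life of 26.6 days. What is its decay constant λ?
λ = ln(2)/t½ = 0.02606 day⁻¹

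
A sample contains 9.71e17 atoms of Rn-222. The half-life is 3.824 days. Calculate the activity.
A = λN = 1.76e17 decays/day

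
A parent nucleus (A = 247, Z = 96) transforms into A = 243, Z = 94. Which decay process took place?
ΔA = -4, ΔZ = -2 ⇒ alpha decay (α)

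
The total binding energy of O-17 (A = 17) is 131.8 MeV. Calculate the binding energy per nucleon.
B.E./A = 131.8/17 = 7.753 MeV/nucleon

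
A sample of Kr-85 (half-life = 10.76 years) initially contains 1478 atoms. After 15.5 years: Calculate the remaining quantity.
N = N₀(1/2)^(t/t½) = 544.5 atoms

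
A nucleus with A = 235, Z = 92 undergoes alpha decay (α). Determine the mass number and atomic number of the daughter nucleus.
Daughter: A = 231, Z = 90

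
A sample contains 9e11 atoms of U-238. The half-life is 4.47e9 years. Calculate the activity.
A = λN = 139.6 decays/year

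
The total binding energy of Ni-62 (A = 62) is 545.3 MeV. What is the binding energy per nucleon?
B.E./A = 545.3/62 = 8.795 MeV/nucleon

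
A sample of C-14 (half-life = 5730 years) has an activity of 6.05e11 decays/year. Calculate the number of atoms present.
N = A/λ = 5.001e15 atoms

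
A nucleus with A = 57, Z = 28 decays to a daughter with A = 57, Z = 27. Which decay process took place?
ΔA = 0, ΔZ = -1 ⇒ beta-plus decay (β⁺) or electron capture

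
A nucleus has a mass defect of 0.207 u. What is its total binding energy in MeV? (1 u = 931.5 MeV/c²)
B.E. = Δm × 931.5 = 192.8 MeV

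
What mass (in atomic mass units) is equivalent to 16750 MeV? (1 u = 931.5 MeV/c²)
m = E/c² = 17.98 u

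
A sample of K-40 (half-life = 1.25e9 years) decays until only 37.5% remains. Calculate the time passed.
t = t½ × log₂(N₀/N) = 1.769e9 years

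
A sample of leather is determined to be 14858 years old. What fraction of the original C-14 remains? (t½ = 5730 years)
N/N₀ = (1/2)^(t/t½) = 0.1657 = 16.6%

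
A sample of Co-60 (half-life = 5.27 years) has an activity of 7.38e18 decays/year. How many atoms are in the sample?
N = A/λ = 5.611e19 atoms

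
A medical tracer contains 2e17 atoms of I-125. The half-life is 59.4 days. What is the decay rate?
A = λN = 2.334e15 decays/day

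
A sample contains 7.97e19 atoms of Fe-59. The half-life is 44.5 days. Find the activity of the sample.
A = λN = 1.241e18 decays/day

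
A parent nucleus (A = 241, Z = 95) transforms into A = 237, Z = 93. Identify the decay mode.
ΔA = -4, ΔZ = -2 ⇒ alpha decay (α)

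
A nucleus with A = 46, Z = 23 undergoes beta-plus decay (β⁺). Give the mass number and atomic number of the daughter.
Daughter: A = 46, Z = 22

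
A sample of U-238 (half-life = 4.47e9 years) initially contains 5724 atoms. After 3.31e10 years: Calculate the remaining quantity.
N = N₀(1/2)^(t/t½) = 33.78 atoms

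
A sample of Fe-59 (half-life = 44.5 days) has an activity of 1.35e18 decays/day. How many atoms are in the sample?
N = A/λ = 8.667e19 atoms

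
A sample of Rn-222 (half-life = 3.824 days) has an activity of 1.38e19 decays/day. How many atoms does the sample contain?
N = A/λ = 7.613e19 atoms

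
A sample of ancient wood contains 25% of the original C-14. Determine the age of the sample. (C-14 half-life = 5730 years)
Age = t½ × log₂(1/ratio) = 11460 years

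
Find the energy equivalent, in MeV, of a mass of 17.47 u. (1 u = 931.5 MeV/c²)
E = mc² = 16270 MeV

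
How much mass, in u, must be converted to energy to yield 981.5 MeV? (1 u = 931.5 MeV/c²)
m = E/c² = 1.054 u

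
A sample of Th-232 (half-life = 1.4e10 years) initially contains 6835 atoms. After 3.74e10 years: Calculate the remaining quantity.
N = N₀(1/2)^(t/t½) = 1073 atoms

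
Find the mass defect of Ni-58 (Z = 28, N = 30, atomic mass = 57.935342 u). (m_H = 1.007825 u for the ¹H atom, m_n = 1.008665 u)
Δm = Z·m_H + N·m_n − M = 0.5437 u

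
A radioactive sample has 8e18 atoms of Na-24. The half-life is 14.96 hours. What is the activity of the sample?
A = λN = 3.707e17 decays/hour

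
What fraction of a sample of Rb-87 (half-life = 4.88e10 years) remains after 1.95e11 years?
N/N₀ = (1/2)^(t/t½) = 0.06268 = 6.27%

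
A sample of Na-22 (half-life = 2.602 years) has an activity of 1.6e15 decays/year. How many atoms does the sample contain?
N = A/λ = 6.006e15 atoms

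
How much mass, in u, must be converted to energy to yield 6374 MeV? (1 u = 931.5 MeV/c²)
m = E/c² = 6.843 u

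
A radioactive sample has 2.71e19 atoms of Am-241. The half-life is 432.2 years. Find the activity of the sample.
A = λN = 4.346e16 decays/year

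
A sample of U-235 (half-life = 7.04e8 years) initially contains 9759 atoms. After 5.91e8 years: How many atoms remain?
N = N₀(1/2)^(t/t½) = 5454 atoms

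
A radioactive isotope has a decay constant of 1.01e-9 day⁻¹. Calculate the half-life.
t½ = ln(2)/λ = 6.863e8 days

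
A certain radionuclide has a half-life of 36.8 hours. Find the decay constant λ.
λ = ln(2)/t½ = 0.01884 hour⁻¹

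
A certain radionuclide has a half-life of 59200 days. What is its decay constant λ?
λ = ln(2)/t½ = 1.171e-5 day⁻¹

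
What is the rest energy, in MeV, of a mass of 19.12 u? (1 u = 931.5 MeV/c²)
E = mc² = 17810 MeV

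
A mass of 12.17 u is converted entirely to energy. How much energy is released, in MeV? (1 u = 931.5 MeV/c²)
E = mc² = 11340 MeV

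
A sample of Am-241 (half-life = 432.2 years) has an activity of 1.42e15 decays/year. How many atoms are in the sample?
N = A/λ = 8.854e17 atoms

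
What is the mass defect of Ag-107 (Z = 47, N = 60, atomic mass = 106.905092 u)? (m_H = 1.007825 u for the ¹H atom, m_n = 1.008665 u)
Δm = Z·m_H + N·m_n − M = 0.9826 u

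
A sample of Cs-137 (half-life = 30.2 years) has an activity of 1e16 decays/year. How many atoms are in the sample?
N = A/λ = 4.357e17 atoms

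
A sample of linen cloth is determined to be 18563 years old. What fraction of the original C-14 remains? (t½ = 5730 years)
N/N₀ = (1/2)^(t/t½) = 0.1059 = 10.6%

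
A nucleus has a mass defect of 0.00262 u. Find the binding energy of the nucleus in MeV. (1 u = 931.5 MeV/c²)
B.E. = Δm × 931.5 = 2.441 MeV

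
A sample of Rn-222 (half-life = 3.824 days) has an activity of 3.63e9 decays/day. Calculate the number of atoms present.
N = A/λ = 2.003e10 atoms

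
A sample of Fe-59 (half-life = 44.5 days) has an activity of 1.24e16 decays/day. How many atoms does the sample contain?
N = A/λ = 7.961e17 atoms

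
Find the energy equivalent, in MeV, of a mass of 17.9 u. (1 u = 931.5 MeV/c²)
E = mc² = 16670 MeV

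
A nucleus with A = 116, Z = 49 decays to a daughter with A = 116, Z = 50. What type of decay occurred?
ΔA = 0, ΔZ = +1 ⇒ beta-minus decay (β⁻)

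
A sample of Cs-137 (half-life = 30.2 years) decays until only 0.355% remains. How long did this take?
t = t½ × log₂(N₀/N) = 245.8 years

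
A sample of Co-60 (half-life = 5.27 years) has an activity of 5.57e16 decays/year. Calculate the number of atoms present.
N = A/λ = 4.235e17 atoms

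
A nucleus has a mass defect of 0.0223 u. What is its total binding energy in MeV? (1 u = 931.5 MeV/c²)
B.E. = Δm × 931.5 = 20.77 MeV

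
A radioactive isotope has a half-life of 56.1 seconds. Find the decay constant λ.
λ = ln(2)/t½ = 0.01236 second⁻¹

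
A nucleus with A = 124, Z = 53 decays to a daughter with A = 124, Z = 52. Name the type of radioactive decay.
ΔA = 0, ΔZ = -1 ⇒ beta-plus decay (β⁺) or electron capture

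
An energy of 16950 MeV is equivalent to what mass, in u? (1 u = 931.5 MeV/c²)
m = E/c² = 18.2 u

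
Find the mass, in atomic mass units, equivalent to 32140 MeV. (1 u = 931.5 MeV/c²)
m = E/c² = 34.5 u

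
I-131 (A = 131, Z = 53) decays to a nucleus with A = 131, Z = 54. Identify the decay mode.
ΔA = 0, ΔZ = +1 ⇒ beta-minus decay (β⁻)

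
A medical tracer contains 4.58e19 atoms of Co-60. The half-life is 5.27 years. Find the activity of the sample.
A = λN = 6.024e18 decays/year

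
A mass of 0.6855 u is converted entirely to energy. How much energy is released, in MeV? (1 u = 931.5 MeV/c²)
E = mc² = 638.5 MeV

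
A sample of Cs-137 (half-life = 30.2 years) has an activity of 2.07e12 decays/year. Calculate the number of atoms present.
N = A/λ = 9.019e13 atoms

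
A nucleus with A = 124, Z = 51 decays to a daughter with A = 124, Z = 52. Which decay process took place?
ΔA = 0, ΔZ = +1 ⇒ beta-minus decay (β⁻)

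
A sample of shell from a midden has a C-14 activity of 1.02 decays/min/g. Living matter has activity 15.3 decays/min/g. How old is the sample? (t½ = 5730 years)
Age = t½ × log₂(A₀/A) = 22390 years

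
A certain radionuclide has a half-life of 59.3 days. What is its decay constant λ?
λ = ln(2)/t½ = 0.01169 day⁻¹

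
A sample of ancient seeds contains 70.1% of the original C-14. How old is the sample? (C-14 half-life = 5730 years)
Age = t½ × log₂(1/ratio) = 2937 years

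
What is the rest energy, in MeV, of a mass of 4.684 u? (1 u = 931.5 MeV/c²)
E = mc² = 4363 MeV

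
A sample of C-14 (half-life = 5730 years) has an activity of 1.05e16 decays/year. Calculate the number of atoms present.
N = A/λ = 8.68e19 atoms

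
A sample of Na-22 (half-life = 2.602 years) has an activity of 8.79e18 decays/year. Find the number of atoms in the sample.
N = A/λ = 3.3e19 atoms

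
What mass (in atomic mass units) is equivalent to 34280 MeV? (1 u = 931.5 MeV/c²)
m = E/c² = 36.8 u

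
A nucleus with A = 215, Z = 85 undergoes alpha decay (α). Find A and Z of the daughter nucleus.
Daughter: A = 211, Z = 83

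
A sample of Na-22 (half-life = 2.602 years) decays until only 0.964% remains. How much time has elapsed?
t = t½ × log₂(N₀/N) = 17.42 years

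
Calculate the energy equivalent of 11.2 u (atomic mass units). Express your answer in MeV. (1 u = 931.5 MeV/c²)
E = mc² = 10430 MeV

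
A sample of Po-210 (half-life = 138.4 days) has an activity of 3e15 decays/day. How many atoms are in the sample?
N = A/λ = 5.99e17 atoms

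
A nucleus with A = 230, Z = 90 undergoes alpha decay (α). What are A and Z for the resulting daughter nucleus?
Daughter: A = 226, Z = 88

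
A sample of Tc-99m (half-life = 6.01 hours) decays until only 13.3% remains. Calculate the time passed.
t = t½ × log₂(N₀/N) = 17.49 hours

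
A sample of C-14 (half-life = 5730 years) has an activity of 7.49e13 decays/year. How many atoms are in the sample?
N = A/λ = 6.192e17 atoms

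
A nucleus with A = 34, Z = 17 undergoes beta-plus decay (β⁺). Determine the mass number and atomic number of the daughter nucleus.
Daughter: A = 34, Z = 16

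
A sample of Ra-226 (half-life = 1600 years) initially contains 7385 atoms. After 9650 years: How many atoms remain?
N = N₀(1/2)^(t/t½) = 112.9 atoms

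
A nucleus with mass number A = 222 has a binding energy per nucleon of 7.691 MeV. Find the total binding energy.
B.E. = 7.691 × 222 = 1707 MeV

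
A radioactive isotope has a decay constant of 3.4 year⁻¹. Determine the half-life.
t½ = ln(2)/λ = 0.2039 years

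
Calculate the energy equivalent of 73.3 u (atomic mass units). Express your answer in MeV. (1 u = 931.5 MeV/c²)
E = mc² = 68280 MeV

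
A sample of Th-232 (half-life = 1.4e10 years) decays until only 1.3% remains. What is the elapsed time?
t = t½ × log₂(N₀/N) = 8.771e10 years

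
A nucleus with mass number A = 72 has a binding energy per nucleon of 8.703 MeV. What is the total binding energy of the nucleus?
B.E. = 8.703 × 72 = 626.6 MeV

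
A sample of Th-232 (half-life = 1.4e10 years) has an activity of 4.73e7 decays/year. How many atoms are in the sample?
N = A/λ = 9.554e17 atoms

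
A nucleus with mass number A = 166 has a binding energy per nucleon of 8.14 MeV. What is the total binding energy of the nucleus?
B.E. = 8.14 × 166 = 1351 MeV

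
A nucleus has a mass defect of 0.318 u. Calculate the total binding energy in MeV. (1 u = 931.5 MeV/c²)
B.E. = Δm × 931.5 = 296.2 MeV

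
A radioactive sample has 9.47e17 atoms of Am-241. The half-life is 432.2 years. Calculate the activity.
A = λN = 1.519e15 decays/year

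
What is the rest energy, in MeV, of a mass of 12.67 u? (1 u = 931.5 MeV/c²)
E = mc² = 11800 MeV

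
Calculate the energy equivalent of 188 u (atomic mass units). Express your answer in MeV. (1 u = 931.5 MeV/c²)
E = mc² = 1.751e5 MeV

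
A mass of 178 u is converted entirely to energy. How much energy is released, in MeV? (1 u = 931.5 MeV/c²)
E = mc² = 1.658e5 MeV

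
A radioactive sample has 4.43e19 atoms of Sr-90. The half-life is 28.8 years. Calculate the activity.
A = λN = 1.066e18 decays/year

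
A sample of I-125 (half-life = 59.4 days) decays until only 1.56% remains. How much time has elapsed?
t = t½ × log₂(N₀/N) = 356.5 days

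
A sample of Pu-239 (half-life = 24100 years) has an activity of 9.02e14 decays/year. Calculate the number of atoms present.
N = A/λ = 3.136e19 atoms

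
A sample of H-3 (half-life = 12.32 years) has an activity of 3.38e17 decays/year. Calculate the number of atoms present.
N = A/λ = 6.008e18 atoms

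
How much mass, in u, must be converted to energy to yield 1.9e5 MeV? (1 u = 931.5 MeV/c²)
m = E/c² = 204 u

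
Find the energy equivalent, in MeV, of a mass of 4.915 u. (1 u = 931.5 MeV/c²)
E = mc² = 4578 MeV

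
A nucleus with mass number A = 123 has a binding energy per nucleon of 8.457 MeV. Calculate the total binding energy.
B.E. = 8.457 × 123 = 1040 MeV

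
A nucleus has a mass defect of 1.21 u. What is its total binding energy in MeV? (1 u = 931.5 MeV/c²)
B.E. = Δm × 931.5 = 1127 MeV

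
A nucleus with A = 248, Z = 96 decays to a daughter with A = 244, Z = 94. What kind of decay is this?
ΔA = -4, ΔZ = -2 ⇒ alpha decay (α)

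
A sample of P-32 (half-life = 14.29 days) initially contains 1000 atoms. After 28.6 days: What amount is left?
N = N₀(1/2)^(t/t½) = 249.8 atoms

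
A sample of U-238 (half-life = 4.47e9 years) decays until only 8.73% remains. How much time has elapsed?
t = t½ × log₂(N₀/N) = 1.572e10 years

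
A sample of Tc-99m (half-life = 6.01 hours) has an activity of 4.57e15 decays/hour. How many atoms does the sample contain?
N = A/λ = 3.962e16 atoms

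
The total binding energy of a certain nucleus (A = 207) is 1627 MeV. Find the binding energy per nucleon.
B.E./A = 1627/207 = 7.86 MeV/nucleon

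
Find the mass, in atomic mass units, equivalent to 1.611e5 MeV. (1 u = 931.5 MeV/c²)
m = E/c² = 172.9 u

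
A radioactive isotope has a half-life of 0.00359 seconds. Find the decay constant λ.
λ = ln(2)/t½ = 193.1 second⁻¹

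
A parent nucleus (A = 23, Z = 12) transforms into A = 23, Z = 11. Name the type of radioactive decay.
ΔA = 0, ΔZ = -1 ⇒ beta-plus decay (β⁺) or electron capture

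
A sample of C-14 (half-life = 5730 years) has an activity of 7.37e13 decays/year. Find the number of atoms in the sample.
N = A/λ = 6.093e17 atoms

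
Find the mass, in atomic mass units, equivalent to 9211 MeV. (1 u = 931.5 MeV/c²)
m = E/c² = 9.888 u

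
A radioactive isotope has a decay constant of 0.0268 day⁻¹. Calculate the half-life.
t½ = ln(2)/λ = 25.86 days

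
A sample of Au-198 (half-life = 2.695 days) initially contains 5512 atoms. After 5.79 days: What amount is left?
N = N₀(1/2)^(t/t½) = 1243 atoms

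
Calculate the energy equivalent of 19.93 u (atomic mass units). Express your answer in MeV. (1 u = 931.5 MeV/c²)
E = mc² = 18560 MeV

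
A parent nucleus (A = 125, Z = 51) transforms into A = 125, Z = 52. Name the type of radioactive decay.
ΔA = 0, ΔZ = +1 ⇒ beta-minus decay (β⁻)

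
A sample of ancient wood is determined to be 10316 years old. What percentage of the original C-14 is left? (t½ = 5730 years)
N/N₀ = (1/2)^(t/t½) = 0.2871 = 28.7%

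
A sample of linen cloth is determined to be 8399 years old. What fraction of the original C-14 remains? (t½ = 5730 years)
N/N₀ = (1/2)^(t/t½) = 0.362 = 36.2%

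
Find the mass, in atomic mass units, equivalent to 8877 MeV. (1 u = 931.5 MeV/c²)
m = E/c² = 9.53 u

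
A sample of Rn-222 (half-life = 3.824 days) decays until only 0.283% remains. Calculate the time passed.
t = t½ × log₂(N₀/N) = 32.37 days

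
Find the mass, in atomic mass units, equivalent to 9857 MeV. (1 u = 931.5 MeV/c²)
m = E/c² = 10.58 u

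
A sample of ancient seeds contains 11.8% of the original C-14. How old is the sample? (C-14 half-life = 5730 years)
Age = t½ × log₂(1/ratio) = 17670 years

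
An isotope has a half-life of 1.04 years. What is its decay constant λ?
λ = ln(2)/t½ = 0.6665 year⁻¹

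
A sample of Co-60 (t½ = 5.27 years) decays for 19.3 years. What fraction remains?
N/N₀ = (1/2)^(t/t½) = 0.07899 = 7.9%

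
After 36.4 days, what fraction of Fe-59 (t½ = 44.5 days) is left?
N/N₀ = (1/2)^(t/t½) = 0.5672 = 56.7%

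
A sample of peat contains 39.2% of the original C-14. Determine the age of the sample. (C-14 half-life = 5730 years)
Age = t½ × log₂(1/ratio) = 7742 years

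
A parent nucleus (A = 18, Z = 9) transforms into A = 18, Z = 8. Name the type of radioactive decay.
ΔA = 0, ΔZ = -1 ⇒ beta-plus decay (β⁺) or electron capture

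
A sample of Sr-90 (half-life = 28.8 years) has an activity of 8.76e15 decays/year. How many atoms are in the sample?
N = A/λ = 3.64e17 atoms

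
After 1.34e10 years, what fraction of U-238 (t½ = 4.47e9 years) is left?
N/N₀ = (1/2)^(t/t½) = 0.1252 = 12.5%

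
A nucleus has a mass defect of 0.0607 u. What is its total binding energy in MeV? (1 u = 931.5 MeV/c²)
B.E. = Δm × 931.5 = 56.54 MeV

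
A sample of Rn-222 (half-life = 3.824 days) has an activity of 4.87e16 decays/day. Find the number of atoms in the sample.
N = A/λ = 2.687e17 atoms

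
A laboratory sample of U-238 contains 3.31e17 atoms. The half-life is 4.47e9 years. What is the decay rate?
A = λN = 5.133e7 decays/year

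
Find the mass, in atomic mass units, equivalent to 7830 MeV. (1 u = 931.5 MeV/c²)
m = E/c² = 8.406 u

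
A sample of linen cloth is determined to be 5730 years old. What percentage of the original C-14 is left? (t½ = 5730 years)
N/N₀ = (1/2)^(t/t½) = 0.5 = 50%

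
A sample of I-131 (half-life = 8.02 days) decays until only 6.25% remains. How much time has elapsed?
t = t½ × log₂(N₀/N) = 32.08 days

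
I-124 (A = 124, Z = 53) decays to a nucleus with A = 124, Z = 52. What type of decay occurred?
ΔA = 0, ΔZ = -1 ⇒ beta-plus decay (β⁺) or electron capture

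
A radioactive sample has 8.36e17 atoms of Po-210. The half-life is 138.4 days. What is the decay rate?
A = λN = 4.187e15 decays/day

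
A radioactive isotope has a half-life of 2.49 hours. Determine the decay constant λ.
λ = ln(2)/t½ = 0.2784 hour⁻¹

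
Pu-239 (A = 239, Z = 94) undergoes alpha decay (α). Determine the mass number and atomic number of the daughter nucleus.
Daughter: A = 235, Z = 92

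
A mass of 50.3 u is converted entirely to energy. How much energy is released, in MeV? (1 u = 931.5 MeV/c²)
E = mc² = 46850 MeV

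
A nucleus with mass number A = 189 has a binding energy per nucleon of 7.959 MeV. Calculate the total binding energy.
B.E. = 7.959 × 189 = 1504 MeV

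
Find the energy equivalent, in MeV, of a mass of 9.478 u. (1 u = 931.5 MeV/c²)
E = mc² = 8829 MeV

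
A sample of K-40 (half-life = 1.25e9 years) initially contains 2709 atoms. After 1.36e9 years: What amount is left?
N = N₀(1/2)^(t/t½) = 1274 atoms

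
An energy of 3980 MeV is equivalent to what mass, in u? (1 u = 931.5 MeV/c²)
m = E/c² = 4.273 u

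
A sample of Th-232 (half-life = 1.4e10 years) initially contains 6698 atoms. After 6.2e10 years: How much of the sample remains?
N = N₀(1/2)^(t/t½) = 311 atoms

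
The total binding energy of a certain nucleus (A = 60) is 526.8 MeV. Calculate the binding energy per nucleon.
B.E./A = 526.8/60 = 8.78 MeV/nucleon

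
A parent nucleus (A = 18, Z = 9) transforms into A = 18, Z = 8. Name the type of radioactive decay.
ΔA = 0, ΔZ = -1 ⇒ beta-plus decay (β⁺) or electron capture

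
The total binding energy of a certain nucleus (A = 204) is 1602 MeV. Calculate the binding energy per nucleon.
B.E./A = 1602/204 = 7.853 MeV/nucleon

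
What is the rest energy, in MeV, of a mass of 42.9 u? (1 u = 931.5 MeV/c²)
E = mc² = 39960 MeV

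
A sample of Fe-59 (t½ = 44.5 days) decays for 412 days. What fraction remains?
N/N₀ = (1/2)^(t/t½) = 0.001633 = 0.163%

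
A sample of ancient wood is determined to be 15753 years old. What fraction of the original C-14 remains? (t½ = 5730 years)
N/N₀ = (1/2)^(t/t½) = 0.1487 = 14.9%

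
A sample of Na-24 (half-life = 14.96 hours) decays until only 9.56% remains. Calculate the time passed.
t = t½ × log₂(N₀/N) = 50.67 hours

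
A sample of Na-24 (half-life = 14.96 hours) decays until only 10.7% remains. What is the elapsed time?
t = t½ × log₂(N₀/N) = 48.24 hours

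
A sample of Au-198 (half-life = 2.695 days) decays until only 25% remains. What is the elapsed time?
t = t½ × log₂(N₀/N) = 5.39 days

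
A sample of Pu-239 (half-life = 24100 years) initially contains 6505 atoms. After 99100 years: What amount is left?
N = N₀(1/2)^(t/t½) = 376.2 atoms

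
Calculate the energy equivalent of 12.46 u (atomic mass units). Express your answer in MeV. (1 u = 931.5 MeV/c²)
E = mc² = 11610 MeV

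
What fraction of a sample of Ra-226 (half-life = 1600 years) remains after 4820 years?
N/N₀ = (1/2)^(t/t½) = 0.1239 = 12.4%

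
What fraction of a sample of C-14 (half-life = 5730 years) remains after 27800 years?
N/N₀ = (1/2)^(t/t½) = 0.03463 = 3.46%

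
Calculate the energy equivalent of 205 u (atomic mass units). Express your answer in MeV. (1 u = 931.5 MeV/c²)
E = mc² = 1.91e5 MeV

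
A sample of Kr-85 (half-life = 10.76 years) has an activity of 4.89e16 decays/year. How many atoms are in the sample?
N = A/λ = 7.591e17 atoms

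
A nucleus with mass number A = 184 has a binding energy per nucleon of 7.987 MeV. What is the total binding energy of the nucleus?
B.E. = 7.987 × 184 = 1470 MeV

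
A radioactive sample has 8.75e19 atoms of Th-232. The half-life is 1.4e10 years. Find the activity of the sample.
A = λN = 4.332e9 decays/year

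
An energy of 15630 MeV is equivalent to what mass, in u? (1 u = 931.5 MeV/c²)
m = E/c² = 16.78 u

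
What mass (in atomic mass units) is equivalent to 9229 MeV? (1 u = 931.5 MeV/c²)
m = E/c² = 9.908 u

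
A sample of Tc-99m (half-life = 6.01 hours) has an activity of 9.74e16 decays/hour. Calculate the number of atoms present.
N = A/λ = 8.445e17 atoms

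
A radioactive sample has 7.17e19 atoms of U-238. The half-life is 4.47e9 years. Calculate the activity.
A = λN = 1.112e10 decays/year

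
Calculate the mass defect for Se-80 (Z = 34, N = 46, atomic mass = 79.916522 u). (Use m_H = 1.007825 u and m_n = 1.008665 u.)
Δm = Z·m_H + N·m_n − M = 0.7481 u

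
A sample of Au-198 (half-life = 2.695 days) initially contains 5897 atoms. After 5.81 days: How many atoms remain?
N = N₀(1/2)^(t/t½) = 1323 atoms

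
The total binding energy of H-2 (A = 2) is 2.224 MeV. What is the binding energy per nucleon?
B.E./A = 2.224/2 = 1.112 MeV/nucleon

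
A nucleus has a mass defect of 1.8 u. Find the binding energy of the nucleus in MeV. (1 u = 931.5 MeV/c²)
B.E. = Δm × 931.5 = 1677 MeV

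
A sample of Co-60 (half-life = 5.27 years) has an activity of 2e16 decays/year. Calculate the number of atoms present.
N = A/λ = 1.521e17 atoms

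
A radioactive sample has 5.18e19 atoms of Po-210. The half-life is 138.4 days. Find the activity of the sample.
A = λN = 2.594e17 decays/day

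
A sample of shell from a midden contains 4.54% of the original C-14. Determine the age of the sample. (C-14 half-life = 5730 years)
Age = t½ × log₂(1/ratio) = 25560 years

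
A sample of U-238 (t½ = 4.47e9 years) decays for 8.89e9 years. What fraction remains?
N/N₀ = (1/2)^(t/t½) = 0.2519 = 25.2%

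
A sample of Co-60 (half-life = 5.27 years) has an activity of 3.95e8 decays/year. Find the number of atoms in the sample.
N = A/λ = 3.003e9 atoms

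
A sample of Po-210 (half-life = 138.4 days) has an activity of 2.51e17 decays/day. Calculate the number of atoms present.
N = A/λ = 5.012e19 atoms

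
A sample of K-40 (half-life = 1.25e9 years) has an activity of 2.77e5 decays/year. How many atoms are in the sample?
N = A/λ = 4.995e14 atoms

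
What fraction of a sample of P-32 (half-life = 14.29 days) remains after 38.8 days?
N/N₀ = (1/2)^(t/t½) = 0.1523 = 15.2%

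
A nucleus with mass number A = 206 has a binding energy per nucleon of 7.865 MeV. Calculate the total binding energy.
B.E. = 7.865 × 206 = 1620 MeV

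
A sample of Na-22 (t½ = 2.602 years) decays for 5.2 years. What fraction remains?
N/N₀ = (1/2)^(t/t½) = 0.2503 = 25%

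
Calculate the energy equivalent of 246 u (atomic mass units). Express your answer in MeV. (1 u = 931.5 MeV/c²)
E = mc² = 2.291e5 MeV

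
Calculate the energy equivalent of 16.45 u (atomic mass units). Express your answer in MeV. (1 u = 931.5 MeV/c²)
E = mc² = 15320 MeV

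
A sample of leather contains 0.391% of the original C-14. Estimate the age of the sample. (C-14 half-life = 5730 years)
Age = t½ × log₂(1/ratio) = 45830 years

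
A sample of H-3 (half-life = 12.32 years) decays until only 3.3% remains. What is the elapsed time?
t = t½ × log₂(N₀/N) = 60.63 years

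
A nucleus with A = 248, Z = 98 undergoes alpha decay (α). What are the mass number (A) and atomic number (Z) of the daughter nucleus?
Daughter: A = 244, Z = 96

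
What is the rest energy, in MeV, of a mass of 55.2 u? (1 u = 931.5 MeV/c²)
E = mc² = 51420 MeV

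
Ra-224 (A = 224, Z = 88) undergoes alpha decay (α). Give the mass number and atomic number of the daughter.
Daughter: A = 220, Z = 86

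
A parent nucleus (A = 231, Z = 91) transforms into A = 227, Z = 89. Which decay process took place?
ΔA = -4, ΔZ = -2 ⇒ alpha decay (α)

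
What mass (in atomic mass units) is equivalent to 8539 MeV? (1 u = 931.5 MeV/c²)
m = E/c² = 9.167 u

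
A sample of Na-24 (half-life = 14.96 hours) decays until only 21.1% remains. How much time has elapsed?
t = t½ × log₂(N₀/N) = 33.58 hours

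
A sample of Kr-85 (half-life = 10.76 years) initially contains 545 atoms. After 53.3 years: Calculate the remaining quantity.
N = N₀(1/2)^(t/t½) = 17.59 atoms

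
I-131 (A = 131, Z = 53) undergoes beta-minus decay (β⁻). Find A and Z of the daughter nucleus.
Daughter: A = 131, Z = 54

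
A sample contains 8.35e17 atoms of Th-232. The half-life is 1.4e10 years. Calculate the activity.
A = λN = 4.134e7 decays/year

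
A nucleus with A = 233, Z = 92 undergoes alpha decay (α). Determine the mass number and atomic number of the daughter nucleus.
Daughter: A = 229, Z = 90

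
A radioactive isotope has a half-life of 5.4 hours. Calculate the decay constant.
λ = ln(2)/t½ = 0.1284 hour⁻¹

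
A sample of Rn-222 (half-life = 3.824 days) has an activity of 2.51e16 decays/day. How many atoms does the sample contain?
N = A/λ = 1.385e17 atoms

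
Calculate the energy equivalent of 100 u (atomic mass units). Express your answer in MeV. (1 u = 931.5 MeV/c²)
E = mc² = 93150 MeV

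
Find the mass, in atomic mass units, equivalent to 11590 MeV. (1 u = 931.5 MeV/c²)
m = E/c² = 12.44 u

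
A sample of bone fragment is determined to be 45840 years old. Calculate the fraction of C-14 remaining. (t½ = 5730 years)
N/N₀ = (1/2)^(t/t½) = 0.003906 = 0.391%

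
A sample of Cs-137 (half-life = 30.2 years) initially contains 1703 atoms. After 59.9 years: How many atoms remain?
N = N₀(1/2)^(t/t½) = 430.7 atoms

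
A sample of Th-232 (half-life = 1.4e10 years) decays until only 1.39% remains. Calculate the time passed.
t = t½ × log₂(N₀/N) = 8.636e10 years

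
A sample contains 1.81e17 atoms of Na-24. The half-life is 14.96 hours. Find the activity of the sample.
A = λN = 8.386e15 decays/hour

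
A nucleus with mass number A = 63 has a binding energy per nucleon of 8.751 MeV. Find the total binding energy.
B.E. = 8.751 × 63 = 551.3 MeV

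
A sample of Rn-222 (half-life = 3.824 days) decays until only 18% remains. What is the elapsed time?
t = t½ × log₂(N₀/N) = 9.46 days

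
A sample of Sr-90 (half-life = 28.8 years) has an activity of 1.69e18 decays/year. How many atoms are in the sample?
N = A/λ = 7.022e19 atoms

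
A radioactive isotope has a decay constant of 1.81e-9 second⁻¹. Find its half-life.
t½ = ln(2)/λ = 3.83e8 seconds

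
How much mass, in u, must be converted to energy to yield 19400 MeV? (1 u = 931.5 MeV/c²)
m = E/c² = 20.83 u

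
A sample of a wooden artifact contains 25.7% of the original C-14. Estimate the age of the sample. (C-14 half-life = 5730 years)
Age = t½ × log₂(1/ratio) = 11230 years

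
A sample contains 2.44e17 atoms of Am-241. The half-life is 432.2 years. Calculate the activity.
A = λN = 3.913e14 decays/year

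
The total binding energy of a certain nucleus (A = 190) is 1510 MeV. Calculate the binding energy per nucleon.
B.E./A = 1510/190 = 7.947 MeV/nucleon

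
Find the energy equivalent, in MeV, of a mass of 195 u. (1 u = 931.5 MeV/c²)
E = mc² = 1.816e5 MeV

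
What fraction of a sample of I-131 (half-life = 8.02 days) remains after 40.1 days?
N/N₀ = (1/2)^(t/t½) = 0.03125 = 3.12%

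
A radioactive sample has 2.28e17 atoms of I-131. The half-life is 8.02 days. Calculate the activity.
A = λN = 1.971e16 decays/day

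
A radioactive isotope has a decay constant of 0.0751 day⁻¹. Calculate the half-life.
t½ = ln(2)/λ = 9.23 days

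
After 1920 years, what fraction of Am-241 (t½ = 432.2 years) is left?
N/N₀ = (1/2)^(t/t½) = 0.04599 = 4.6%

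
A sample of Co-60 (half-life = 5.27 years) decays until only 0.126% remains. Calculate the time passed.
t = t½ × log₂(N₀/N) = 50.76 years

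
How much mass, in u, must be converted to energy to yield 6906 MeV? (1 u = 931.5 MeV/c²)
m = E/c² = 7.414 u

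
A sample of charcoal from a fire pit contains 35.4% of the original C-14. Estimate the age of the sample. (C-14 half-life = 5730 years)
Age = t½ × log₂(1/ratio) = 8585 years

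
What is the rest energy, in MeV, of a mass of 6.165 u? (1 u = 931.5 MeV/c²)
E = mc² = 5743 MeV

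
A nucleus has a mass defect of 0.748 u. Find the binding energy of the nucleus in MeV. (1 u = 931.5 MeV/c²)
B.E. = Δm × 931.5 = 696.8 MeV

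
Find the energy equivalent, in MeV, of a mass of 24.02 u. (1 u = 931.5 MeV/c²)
E = mc² = 22370 MeV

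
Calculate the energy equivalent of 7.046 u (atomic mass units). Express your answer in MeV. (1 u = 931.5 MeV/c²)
E = mc² = 6563 MeV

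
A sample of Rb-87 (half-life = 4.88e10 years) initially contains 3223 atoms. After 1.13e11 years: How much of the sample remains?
N = N₀(1/2)^(t/t½) = 647.4 atoms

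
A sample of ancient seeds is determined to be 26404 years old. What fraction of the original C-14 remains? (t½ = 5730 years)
N/N₀ = (1/2)^(t/t½) = 0.04101 = 4.1%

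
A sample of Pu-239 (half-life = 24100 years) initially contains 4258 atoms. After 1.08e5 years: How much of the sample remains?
N = N₀(1/2)^(t/t½) = 190.6 atoms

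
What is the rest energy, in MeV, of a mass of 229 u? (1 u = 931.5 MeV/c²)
E = mc² = 2.133e5 MeV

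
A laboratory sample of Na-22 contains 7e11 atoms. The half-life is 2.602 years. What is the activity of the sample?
A = λN = 1.865e11 decays/year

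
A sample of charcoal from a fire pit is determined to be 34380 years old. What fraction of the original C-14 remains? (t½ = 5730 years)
N/N₀ = (1/2)^(t/t½) = 0.01562 = 1.56%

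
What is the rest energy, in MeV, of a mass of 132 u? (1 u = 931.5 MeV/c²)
E = mc² = 1.23e5 MeV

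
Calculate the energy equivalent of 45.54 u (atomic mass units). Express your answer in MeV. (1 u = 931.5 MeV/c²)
E = mc² = 42420 MeV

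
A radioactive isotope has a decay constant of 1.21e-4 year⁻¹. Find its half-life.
t½ = ln(2)/λ = 5728 years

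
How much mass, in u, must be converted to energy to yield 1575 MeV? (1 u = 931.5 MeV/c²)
m = E/c² = 1.691 u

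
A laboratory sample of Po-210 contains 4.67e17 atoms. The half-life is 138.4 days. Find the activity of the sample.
A = λN = 2.339e15 decays/day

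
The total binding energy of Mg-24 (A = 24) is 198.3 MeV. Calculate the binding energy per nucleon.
B.E./A = 198.3/24 = 8.263 MeV/nucleon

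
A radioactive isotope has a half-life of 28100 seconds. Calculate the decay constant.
λ = ln(2)/t½ = 2.467e-5 second⁻¹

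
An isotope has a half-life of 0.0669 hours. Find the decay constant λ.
λ = ln(2)/t½ = 10.36 hour⁻¹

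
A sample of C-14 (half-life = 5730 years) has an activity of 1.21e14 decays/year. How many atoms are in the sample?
N = A/λ = 1e18 atoms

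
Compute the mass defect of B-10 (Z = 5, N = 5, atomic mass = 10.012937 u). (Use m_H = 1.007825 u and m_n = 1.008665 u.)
Δm = Z·m_H + N·m_n − M = 0.06951 u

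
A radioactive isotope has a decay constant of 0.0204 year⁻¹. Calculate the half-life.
t½ = ln(2)/λ = 33.98 years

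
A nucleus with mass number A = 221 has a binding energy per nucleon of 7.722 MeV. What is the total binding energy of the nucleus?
B.E. = 7.722 × 221 = 1707 MeV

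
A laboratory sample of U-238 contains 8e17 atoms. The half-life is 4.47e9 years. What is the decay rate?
A = λN = 1.241e8 decays/year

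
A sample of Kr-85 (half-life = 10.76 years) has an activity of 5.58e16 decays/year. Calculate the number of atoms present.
N = A/λ = 8.662e17 atoms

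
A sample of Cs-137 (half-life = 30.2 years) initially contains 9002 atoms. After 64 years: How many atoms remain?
N = N₀(1/2)^(t/t½) = 2072 atoms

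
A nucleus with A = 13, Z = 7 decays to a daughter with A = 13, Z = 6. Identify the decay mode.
ΔA = 0, ΔZ = -1 ⇒ beta-plus decay (β⁺) or electron capture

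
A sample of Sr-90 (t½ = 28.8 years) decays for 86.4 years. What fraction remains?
N/N₀ = (1/2)^(t/t½) = 0.125 = 12.5%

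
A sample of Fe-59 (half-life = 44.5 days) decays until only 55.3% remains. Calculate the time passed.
t = t½ × log₂(N₀/N) = 38.03 days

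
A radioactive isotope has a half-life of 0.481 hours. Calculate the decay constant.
λ = ln(2)/t½ = 1.441 hour⁻¹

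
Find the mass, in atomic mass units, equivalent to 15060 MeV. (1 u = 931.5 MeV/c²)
m = E/c² = 16.17 u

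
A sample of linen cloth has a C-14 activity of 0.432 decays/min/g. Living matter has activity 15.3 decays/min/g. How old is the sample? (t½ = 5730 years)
Age = t½ × log₂(A₀/A) = 29490 years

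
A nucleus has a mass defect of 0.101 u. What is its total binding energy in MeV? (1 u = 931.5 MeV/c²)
B.E. = Δm × 931.5 = 94.08 MeV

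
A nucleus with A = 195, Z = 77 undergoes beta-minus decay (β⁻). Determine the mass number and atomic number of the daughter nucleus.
Daughter: A = 195, Z = 78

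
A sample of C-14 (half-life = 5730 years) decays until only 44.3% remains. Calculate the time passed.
t = t½ × log₂(N₀/N) = 6731 years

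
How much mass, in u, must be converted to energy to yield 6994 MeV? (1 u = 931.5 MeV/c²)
m = E/c² = 7.508 u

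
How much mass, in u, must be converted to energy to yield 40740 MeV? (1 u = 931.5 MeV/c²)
m = E/c² = 43.74 u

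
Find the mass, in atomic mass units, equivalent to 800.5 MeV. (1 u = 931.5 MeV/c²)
m = E/c² = 0.8594 u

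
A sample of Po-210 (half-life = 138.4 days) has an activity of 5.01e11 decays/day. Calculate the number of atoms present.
N = A/λ = 1e14 atoms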